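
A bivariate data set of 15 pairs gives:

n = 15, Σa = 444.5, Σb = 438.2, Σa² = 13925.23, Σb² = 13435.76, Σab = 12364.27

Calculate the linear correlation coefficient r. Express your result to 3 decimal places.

r = (nΣab − ΣaΣb) / √[(nΣa² − (Σa)²)(nΣb² − (Σb)²)]
Numerator: 15×12364.27 − 444.5×438.2 = -9315.85
Denominator: √[(208878.45 − 197580.25)(201536.4 − 192019.24)] = √[11298.2 × 9517.16] = 10369.5119
r = -9315.85 / 10369.5119 ≈ -0.898

-0.898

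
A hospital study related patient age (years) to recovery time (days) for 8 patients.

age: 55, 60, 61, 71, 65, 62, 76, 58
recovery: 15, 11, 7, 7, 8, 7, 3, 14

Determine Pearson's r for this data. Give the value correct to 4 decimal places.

n = 8, Σx = 508, Σy = 72, Σx² = 32596, Σy² = 762, Σxy = 4403
nΣxy − ΣxΣy = 35224 − 36576 = -1352
nΣx² − (Σx)² = 260768 − 258064 = 2704; nΣy² − (Σy)² = 6096 − 5184 = 912
r = -1352 / √(2704 × 912) = -1352 / 1570.3656 ≈ -0.8609

-0.8609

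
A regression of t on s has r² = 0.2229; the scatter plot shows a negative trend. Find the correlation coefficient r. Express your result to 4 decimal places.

-0.4721

|r| = √0.2229 = 0.4721
The association is negative, so r = −0.4721.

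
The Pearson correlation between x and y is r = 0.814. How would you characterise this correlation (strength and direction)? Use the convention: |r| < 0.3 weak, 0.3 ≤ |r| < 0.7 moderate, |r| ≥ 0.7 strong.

r = 0.814 > 0 so the relationship is positive.
|r| = 0.814, which falls in the strong range.

strong positive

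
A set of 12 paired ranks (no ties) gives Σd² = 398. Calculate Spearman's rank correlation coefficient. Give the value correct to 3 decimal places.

-0.392

ρ = 1 − 6Σd² / [n(n²−1)] = 1 − 6×398 / (12×143)
  = 1 − 2388/1716 = 1 − 1.3916 ≈ -0.392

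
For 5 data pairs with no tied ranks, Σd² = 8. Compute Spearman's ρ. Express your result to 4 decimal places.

0.6000

ρ = 1 − 6Σd² / [n(n²−1)] = 1 − 6×8 / (5×24)
  = 1 − 48/120 = 1 − 0.40000 ≈ 0.6000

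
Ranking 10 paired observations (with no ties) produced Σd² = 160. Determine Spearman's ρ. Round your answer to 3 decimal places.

ρ = 1 − 6Σd² / [n(n²−1)] = 1 − 6×160 / (10×99)
  = 1 − 960/990 = 1 − 0.9697 ≈ 0.030

0.030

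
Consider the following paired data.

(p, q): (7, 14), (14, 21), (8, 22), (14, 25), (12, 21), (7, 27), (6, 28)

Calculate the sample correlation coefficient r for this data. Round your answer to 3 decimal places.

n = 7, Σp = 68, Σq = 158, Σp² = 734, Σq² = 3700, Σpq = 1527
nΣpq − ΣpΣq = 10689 − 10744 = -55
nΣp² − (Σp)² = 5138 − 4624 = 514; nΣq² − (Σq)² = 25900 − 24964 = 936
r = -55 / √(514 × 936) = -55 / 693.6166 ≈ -0.079

-0.079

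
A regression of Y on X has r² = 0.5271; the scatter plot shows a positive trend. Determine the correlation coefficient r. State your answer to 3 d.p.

|r| = √0.5271 = 0.726
The association is positive, so r = 0.726.

0.726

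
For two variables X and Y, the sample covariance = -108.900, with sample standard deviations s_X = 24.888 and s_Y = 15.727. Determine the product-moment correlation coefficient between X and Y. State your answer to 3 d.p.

r = Cov(X,Y) / (s_X · s_Y) = -108.900 / (24.888 × 15.727)
  = -108.900 / 391.4136 ≈ -0.278

-0.278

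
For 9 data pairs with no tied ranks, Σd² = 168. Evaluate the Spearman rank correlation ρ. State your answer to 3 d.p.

-0.400

ρ = 1 − 6Σd² / [n(n²−1)] = 1 − 6×168 / (9×80)
  = 1 − 1008/720 = 1 − 1.4000 ≈ -0.400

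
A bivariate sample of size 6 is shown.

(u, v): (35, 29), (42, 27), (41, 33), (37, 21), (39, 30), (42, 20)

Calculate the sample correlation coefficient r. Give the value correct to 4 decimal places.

-0.0584

n = 6, Σu = 236, Σv = 160, Σu² = 9324, Σv² = 4400, Σuv = 6289
nΣuv − ΣuΣv = 37734 − 37760 = -26
nΣu² − (Σu)² = 55944 − 55696 = 248; nΣv² − (Σv)² = 26400 − 25600 = 800
r = -26 / √(248 × 800) = -26 / 445.4211 ≈ -0.0584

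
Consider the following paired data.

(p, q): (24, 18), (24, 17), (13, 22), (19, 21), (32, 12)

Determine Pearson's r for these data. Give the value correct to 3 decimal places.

n = 5, Σp = 112, Σq = 90, Σp² = 2706, Σq² = 1682, Σpq = 1909
nΣpq − ΣpΣq = 9545 − 10080 = -535
nΣp² − (Σp)² = 13530 − 12544 = 986; nΣq² − (Σq)² = 8410 − 8100 = 310
r = -535 / √(986 × 310) = -535 / 552.8653 ≈ -0.968

-0.968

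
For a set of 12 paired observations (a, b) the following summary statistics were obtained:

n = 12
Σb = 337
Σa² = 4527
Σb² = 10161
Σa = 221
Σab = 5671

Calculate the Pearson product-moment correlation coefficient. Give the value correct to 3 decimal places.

-0.949

r = (nΣab − ΣaΣb) / √[(nΣa² − (Σa)²)(nΣb² − (Σb)²)]
Numerator: 12×5671 − 221×337 = -6425
Denominator: √[(54324 − 48841)(121932 − 113569)] = √[5483 × 8363] = 6771.5825
r = -6425 / 6771.5825 ≈ -0.949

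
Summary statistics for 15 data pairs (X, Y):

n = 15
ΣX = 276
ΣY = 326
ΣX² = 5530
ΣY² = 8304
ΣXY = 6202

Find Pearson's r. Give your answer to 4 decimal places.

r = (nΣXY − ΣXΣY) / √[(nΣX² − (ΣX)²)(nΣY² − (ΣY)²)]
Numerator: 15×6202 − 276×326 = 3054
Denominator: √[(82950 − 76176)(124560 − 106276)] = √[6774 × 18284] = 11129.0528
r = 3054 / 11129.0528 ≈ 0.2744

0.2744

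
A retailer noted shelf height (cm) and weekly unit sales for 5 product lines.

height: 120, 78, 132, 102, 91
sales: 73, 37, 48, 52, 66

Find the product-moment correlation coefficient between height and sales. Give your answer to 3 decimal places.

n = 5, Σx = 523, Σy = 276, Σx² = 56593, Σy² = 16062, Σxy = 29292
nΣxy − ΣxΣy = 146460 − 144348 = 2112
nΣx² − (Σx)² = 282965 − 273529 = 9436; nΣy² − (Σy)² = 80310 − 76176 = 4134
r = 2112 / √(9436 × 4134) = 2112 / 6245.6724 ≈ 0.338

0.338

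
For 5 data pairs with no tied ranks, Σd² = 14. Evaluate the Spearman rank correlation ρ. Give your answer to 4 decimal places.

0.3000

ρ = 1 − 6Σd² / [n(n²−1)] = 1 − 6×14 / (5×24)
  = 1 − 84/120 = 1 − 0.70000 ≈ 0.3000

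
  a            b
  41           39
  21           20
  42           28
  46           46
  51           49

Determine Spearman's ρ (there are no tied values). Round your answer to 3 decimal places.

Rank a: 2, 1, 3, 4, 5
Rank b: 3, 1, 2, 4, 5
d = rank(a) − rank(b): -1, 0, 1, 0, 0; Σd² = 2
ρ = 1 − 6Σd² / [n(n²−1)] = 1 − 6×2 / (5×24) = 1 − 12/120 ≈ 0.900

0.900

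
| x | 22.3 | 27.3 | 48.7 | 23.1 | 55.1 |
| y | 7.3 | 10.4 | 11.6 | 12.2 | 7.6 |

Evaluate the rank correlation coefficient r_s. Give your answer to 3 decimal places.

0.100

Rank x: 1, 3, 4, 2, 5
Rank y: 1, 3, 4, 5, 2
d = rank(x) − rank(y): 0, 0, 0, -3, 3; Σd² = 18
ρ = 1 − 6Σd² / [n(n²−1)] = 1 − 6×18 / (5×24) = 1 − 108/120 ≈ 0.100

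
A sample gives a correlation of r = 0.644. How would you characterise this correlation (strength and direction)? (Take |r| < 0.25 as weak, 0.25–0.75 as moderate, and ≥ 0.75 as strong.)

r = 0.644 > 0 so the relationship is positive.
|r| = 0.644, which falls in the moderate range.

moderate positive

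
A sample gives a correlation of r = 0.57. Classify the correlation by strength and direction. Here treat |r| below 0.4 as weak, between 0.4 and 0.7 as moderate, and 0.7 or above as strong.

moderate positive

r = 0.57 > 0 so the relationship is positive.
|r| = 0.57, which falls in the moderate range.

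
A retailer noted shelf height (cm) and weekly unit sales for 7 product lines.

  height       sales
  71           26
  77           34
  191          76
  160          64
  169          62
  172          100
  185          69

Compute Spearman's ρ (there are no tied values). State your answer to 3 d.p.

Rank height: 1, 2, 7, 3, 4, 5, 6
Rank sales: 1, 2, 6, 4, 3, 7, 5
d = rank(height) − rank(sales): 0, 0, 1, -1, 1, -2, 1; Σd² = 8
ρ = 1 − 6Σd² / [n(n²−1)] = 1 − 6×8 / (7×48) = 1 − 48/336 ≈ 0.857

0.857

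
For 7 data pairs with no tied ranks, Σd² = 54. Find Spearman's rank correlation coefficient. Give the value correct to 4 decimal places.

0.0357

ρ = 1 − 6Σd² / [n(n²−1)] = 1 − 6×54 / (7×48)
  = 1 − 324/336 = 1 − 0.96429 ≈ 0.0357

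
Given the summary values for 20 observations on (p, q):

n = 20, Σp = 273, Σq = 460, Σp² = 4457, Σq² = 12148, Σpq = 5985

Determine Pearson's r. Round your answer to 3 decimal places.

-0.275

r = (nΣpq − ΣpΣq) / √[(nΣp² − (Σp)²)(nΣq² − (Σq)²)]
Numerator: 20×5985 − 273×460 = -5880
Denominator: √[(89140 − 74529)(242960 − 211600)] = √[14611 × 31360] = 21405.6292
r = -5880 / 21405.6292 ≈ -0.275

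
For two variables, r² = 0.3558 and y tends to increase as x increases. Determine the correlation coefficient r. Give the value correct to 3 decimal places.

|r| = √0.3558 = 0.596
The association is positive, so r = 0.596.

0.596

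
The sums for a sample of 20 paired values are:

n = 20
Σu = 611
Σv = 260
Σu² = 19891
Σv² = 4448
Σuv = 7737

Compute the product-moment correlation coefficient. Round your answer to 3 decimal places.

-0.180

r = (nΣuv − ΣuΣv) / √[(nΣu² − (Σu)²)(nΣv² − (Σv)²)]
Numerator: 20×7737 − 611×260 = -4120
Denominator: √[(397820 − 373321)(88960 − 67600)] = √[24499 × 21360] = 22875.7216
r = -4120 / 22875.7216 ≈ -0.180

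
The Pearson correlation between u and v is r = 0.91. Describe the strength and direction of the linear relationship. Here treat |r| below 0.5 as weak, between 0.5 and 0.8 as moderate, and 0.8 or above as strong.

r = 0.91 > 0 so the relationship is positive.
|r| = 0.91, which falls in the strong range.

strong positive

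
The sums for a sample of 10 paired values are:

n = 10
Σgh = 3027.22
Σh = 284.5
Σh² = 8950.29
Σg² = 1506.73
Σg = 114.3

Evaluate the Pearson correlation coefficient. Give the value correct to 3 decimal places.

-0.542

r = (nΣgh − ΣgΣh) / √[(nΣg² − (Σg)²)(nΣh² − (Σh)²)]
Numerator: 10×3027.22 − 114.3×284.5 = -2246.15
Denominator: √[(15067.3 − 13064.49)(89502.9 − 80940.25)] = √[2002.81 × 8562.65] = 4141.1787
r = -2246.15 / 4141.1787 ≈ -0.542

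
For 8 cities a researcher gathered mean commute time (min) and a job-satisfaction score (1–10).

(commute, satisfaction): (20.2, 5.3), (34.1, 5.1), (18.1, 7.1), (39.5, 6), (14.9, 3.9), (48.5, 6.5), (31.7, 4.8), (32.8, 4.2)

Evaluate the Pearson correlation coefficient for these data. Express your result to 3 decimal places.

n = 8, Σx = 239.8, Σy = 42.9, Σx² = 8113.7, Σy² = 238.65, Σxy = 1309.76
nΣxy − ΣxΣy = 10478.08 − 10287.42 = 190.66
nΣx² − (Σx)² = 64909.6 − 57504.04 = 7405.56; nΣy² − (Σy)² = 1909.2 − 1840.41 = 68.79
r = 190.66 / √(7405.56 × 68.79) = 190.66 / 713.7426 ≈ 0.267

0.267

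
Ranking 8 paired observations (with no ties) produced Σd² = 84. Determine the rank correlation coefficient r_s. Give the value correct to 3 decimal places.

ρ = 1 − 6Σd² / [n(n²−1)] = 1 − 6×84 / (8×63)
  = 1 − 504/504 = 1 − 1.0000 ≈ 0.000

0.000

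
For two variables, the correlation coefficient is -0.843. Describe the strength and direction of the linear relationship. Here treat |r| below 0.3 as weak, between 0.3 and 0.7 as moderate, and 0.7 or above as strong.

r = -0.843 < 0 so the relationship is negative.
|r| = 0.843, which falls in the strong range.

strong negative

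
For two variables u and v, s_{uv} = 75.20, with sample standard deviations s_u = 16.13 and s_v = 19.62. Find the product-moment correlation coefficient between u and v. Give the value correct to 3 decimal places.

r = Cov(u,v) / (s_u · s_v) = 75.20 / (16.13 × 19.62)
  = 75.20 / 316.4706 ≈ 0.238

0.238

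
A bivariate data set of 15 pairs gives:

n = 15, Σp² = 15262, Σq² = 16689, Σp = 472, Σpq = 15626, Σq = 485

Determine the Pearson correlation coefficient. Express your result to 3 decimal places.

r = (nΣpq − ΣpΣq) / √[(nΣp² − (Σp)²)(nΣq² − (Σq)²)]
Numerator: 15×15626 − 472×485 = 5470
Denominator: √[(228930 − 222784)(250335 − 235225)] = √[6146 × 15110] = 9636.7038
r = 5470 / 9636.7038 ≈ 0.568

0.568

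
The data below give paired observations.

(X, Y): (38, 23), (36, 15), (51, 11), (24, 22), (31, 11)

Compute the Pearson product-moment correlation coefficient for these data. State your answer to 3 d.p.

n = 5, ΣX = 180, ΣY = 82, ΣX² = 6878, ΣY² = 1480, ΣXY = 2844
nΣXY − ΣXΣY = 14220 − 14760 = -540
nΣX² − (ΣX)² = 34390 − 32400 = 1990; nΣY² − (ΣY)² = 7400 − 6724 = 676
r = -540 / √(1990 × 676) = -540 / 1159.8448 ≈ -0.466

-0.466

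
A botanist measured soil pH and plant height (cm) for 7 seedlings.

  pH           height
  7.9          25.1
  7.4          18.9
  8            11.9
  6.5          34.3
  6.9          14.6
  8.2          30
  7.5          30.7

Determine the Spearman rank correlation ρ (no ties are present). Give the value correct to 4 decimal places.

Rank pH: 5, 3, 6, 1, 2, 7, 4
Rank height: 4, 3, 1, 7, 2, 5, 6
d = rank(pH) − rank(height): 1, 0, 5, -6, 0, 2, -2; Σd² = 70
ρ = 1 − 6Σd² / [n(n²−1)] = 1 − 6×70 / (7×48) = 1 − 420/336 ≈ -0.2500

-0.2500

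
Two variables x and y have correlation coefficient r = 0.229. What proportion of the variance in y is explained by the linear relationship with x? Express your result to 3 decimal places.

0.052

r² = (0.229)² = 0.052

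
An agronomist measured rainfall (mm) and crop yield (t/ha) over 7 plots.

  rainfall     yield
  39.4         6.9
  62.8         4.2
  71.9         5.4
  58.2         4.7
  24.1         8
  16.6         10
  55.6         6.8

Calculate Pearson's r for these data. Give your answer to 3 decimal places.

-0.897

n = 7, Σx = 328.6, Σy = 46, Σx² = 18000.78, Σy² = 326.74, Σxy = 1934.3
nΣxy − ΣxΣy = 13540.1 − 15115.6 = -1575.5
nΣx² − (Σx)² = 126005.46 − 107977.96 = 18027.5; nΣy² − (Σy)² = 2287.18 − 2116 = 171.18
r = -1575.5 / √(18027.5 × 171.18) = -1575.5 / 1756.6865 ≈ -0.897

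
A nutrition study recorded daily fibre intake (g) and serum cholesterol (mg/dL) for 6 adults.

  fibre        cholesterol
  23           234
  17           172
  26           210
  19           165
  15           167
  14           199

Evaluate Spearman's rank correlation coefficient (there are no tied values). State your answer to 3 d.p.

0.429

Rank fibre: 5, 3, 6, 4, 2, 1
Rank cholesterol: 6, 3, 5, 1, 2, 4
d = rank(fibre) − rank(cholesterol): -1, 0, 1, 3, 0, -3; Σd² = 20
ρ = 1 − 6Σd² / [n(n²−1)] = 1 − 6×20 / (6×35) = 1 − 120/210 ≈ 0.429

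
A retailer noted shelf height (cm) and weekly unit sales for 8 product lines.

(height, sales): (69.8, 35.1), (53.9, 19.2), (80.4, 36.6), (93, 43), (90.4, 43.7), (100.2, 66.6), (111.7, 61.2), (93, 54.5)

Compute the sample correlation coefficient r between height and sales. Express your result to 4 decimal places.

n = 8, Σx = 692.4, Σy = 359.9, Σx² = 62228.5, Σy² = 17850.15, Σxy = 32954.84
nΣxy − ΣxΣy = 263638.72 − 249194.76 = 14443.96
nΣx² − (Σx)² = 497828 − 479417.76 = 18410.24; nΣy² − (Σy)² = 142801.2 − 129528.01 = 13273.19
r = 14443.96 / √(18410.24 × 13273.19) = 14443.96 / 15632.1020 ≈ 0.9240

0.9240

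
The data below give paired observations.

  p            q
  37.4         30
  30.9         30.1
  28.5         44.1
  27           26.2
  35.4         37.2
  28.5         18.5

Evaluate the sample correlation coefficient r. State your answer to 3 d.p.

n = 6, Σp = 187.7, Σq = 186.1, Σp² = 5960.23, Σq² = 6163.35, Σpq = 5860.47
nΣpq − ΣpΣq = 35162.82 − 34930.97 = 231.85
nΣp² − (Σp)² = 35761.38 − 35231.29 = 530.09; nΣq² − (Σq)² = 36980.1 − 34633.21 = 2346.89
r = 231.85 / √(530.09 × 2346.89) = 231.85 / 1115.3757 ≈ 0.208

0.208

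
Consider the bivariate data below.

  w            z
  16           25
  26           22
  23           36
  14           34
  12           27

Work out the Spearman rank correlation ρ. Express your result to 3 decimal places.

-0.300

Rank w: 3, 5, 4, 2, 1
Rank z: 2, 1, 5, 4, 3
d = rank(w) − rank(z): 1, 4, -1, -2, -2; Σd² = 26
ρ = 1 − 6Σd² / [n(n²−1)] = 1 − 6×26 / (5×24) = 1 − 156/120 ≈ -0.300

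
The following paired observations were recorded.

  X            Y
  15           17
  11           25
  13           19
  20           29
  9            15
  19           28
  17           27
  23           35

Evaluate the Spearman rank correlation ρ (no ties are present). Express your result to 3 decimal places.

Rank X: 4, 2, 3, 7, 1, 6, 5, 8
Rank Y: 2, 4, 3, 7, 1, 6, 5, 8
d = rank(X) − rank(Y): 2, -2, 0, 0, 0, 0, 0, 0; Σd² = 8
ρ = 1 − 6Σd² / [n(n²−1)] = 1 − 6×8 / (8×63) = 1 − 48/504 ≈ 0.905

0.905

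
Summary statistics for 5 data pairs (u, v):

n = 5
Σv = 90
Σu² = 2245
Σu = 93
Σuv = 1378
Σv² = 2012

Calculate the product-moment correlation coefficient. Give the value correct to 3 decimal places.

-0.659

r = (nΣuv − ΣuΣv) / √[(nΣu² − (Σu)²)(nΣv² − (Σv)²)]
Numerator: 5×1378 − 93×90 = -1480
Denominator: √[(11225 − 8649)(10060 − 8100)] = √[2576 × 1960] = 2246.9891
r = -1480 / 2246.9891 ≈ -0.659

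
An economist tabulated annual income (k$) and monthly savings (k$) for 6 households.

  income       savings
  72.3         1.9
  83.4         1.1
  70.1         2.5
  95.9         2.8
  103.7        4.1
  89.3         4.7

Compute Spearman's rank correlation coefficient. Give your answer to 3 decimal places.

0.600

Rank income: 2, 3, 1, 5, 6, 4
Rank savings: 2, 1, 3, 4, 5, 6
d = rank(income) − rank(savings): 0, 2, -2, 1, 1, -2; Σd² = 14
ρ = 1 − 6Σd² / [n(n²−1)] = 1 − 6×14 / (6×35) = 1 − 84/210 ≈ 0.600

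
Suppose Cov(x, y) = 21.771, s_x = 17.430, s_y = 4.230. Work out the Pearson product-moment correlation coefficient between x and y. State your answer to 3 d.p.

r = Cov(x,y) / (s_x · s_y) = 21.771 / (17.430 × 4.230)
  = 21.771 / 73.7289 ≈ 0.295

0.295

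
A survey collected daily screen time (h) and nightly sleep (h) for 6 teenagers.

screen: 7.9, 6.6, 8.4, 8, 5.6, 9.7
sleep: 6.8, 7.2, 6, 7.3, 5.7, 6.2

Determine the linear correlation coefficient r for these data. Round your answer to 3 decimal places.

0.055

n = 6, Σx = 46.2, Σy = 39.2, Σx² = 365.98, Σy² = 258.3, Σxy = 302.1
nΣxy − ΣxΣy = 1812.6 − 1811.04 = 1.56
nΣx² − (Σx)² = 2195.88 − 2134.44 = 61.44; nΣy² − (Σy)² = 1549.8 − 1536.64 = 13.16
r = 1.56 / √(61.44 × 13.16) = 1.56 / 28.4350 ≈ 0.055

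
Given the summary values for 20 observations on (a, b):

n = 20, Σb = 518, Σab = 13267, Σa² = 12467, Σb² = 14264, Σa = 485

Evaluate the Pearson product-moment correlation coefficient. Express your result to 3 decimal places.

0.912

r = (nΣab − ΣaΣb) / √[(nΣa² − (Σa)²)(nΣb² − (Σb)²)]
Numerator: 20×13267 − 485×518 = 14110
Denominator: √[(249340 − 235225)(285280 − 268324)] = √[14115 × 16956] = 15470.4215
r = 14110 / 15470.4215 ≈ 0.912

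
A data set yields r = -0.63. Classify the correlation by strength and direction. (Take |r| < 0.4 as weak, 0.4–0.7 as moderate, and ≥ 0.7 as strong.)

r = -0.63 < 0 so the relationship is negative.
|r| = 0.63, which falls in the moderate range.

moderate negative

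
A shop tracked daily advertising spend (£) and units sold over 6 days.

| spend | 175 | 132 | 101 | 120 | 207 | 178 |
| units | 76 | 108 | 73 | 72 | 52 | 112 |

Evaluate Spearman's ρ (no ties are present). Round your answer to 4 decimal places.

Rank spend: 4, 3, 1, 2, 6, 5
Rank units: 4, 5, 3, 2, 1, 6
d = rank(spend) − rank(units): 0, -2, -2, 0, 5, -1; Σd² = 34
ρ = 1 − 6Σd² / [n(n²−1)] = 1 − 6×34 / (6×35) = 1 − 204/210 ≈ 0.0286

0.0286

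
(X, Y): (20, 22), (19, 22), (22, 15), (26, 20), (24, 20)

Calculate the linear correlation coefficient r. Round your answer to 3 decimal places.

n = 5, ΣX = 111, ΣY = 99, ΣX² = 2497, ΣY² = 1993, ΣXY = 2188
nΣXY − ΣXΣY = 10940 − 10989 = -49
nΣX² − (ΣX)² = 12485 − 12321 = 164; nΣY² − (ΣY)² = 9965 − 9801 = 164
r = -49 / √(164 × 164) = -49 / 164.0000 ≈ -0.299

-0.299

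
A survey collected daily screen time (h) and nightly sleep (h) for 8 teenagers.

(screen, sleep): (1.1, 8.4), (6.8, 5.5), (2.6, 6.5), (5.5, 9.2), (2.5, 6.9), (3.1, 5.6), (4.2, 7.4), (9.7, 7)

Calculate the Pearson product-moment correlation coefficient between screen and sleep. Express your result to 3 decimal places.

n = 8, Σx = 35.5, Σy = 56.5, Σx² = 212.05, Σy² = 410.43, Σxy = 247.73
nΣxy − ΣxΣy = 1981.84 − 2005.75 = -23.91
nΣx² − (Σx)² = 1696.4 − 1260.25 = 436.15; nΣy² − (Σy)² = 3283.44 − 3192.25 = 91.19
r = -23.91 / √(436.15 × 91.19) = -23.91 / 199.4305 ≈ -0.120

-0.120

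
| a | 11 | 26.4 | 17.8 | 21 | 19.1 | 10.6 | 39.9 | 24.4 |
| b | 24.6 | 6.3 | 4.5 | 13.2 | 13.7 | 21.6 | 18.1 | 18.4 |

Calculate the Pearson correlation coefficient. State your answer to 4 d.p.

-0.2274

n = 8, Σa = 170.2, Σb = 120.4, Σa² = 4240.34, Σb² = 2159.76, Σab = 2456
nΣab − ΣaΣb = 19648 − 20492.08 = -844.08
nΣa² − (Σa)² = 33922.72 − 28968.04 = 4954.68; nΣb² − (Σb)² = 17278.08 − 14496.16 = 2781.92
r = -844.08 / √(4954.68 × 2781.92) = -844.08 / 3712.6168 ≈ -0.2274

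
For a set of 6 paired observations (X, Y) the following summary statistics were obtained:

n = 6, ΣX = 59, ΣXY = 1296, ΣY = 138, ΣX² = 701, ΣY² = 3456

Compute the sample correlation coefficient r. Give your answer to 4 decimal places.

r = (nΣXY − ΣXΣY) / √[(nΣX² − (ΣX)²)(nΣY² − (ΣY)²)]
Numerator: 6×1296 − 59×138 = -366
Denominator: √[(4206 − 3481)(20736 − 19044)] = √[725 × 1692] = 1107.5649
r = -366 / 1107.5649 ≈ -0.3305

-0.3305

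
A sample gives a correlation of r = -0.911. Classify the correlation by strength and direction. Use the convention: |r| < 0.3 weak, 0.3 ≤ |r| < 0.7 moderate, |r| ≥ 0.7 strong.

strong negative

r = -0.911 < 0 so the relationship is negative.
|r| = 0.911, which falls in the strong range.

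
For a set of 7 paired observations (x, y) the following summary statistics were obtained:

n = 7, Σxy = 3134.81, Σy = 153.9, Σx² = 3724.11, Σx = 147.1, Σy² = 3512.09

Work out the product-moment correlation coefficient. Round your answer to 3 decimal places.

r = (nΣxy − ΣxΣy) / √[(nΣx² − (Σx)²)(nΣy² − (Σy)²)]
Numerator: 7×3134.81 − 147.1×153.9 = -695.02
Denominator: √[(26068.77 − 21638.41)(24584.63 − 23685.21)] = √[4430.36 × 899.42] = 1996.1850
r = -695.02 / 1996.1850 ≈ -0.348

-0.348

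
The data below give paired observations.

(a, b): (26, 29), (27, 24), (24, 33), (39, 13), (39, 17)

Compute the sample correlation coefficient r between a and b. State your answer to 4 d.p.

n = 5, Σa = 155, Σb = 116, Σa² = 5023, Σb² = 2964, Σab = 3364
nΣab − ΣaΣb = 16820 − 17980 = -1160
nΣa² − (Σa)² = 25115 − 24025 = 1090; nΣb² − (Σb)² = 14820 − 13456 = 1364
r = -1160 / √(1090 × 1364) = -1160 / 1219.3277 ≈ -0.9513

-0.9513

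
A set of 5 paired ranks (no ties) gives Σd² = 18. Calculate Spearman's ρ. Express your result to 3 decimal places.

0.100

ρ = 1 − 6Σd² / [n(n²−1)] = 1 − 6×18 / (5×24)
  = 1 − 108/120 = 1 − 0.9000 ≈ 0.100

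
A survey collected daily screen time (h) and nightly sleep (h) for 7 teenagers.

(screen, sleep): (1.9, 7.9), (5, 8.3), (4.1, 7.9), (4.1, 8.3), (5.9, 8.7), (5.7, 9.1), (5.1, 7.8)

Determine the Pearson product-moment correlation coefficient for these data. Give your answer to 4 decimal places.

n = 7, Σx = 31.8, Σy = 58, Σx² = 155.54, Σy² = 481.94, Σxy = 265.91
nΣxy − ΣxΣy = 1861.37 − 1844.4 = 16.97
nΣx² − (Σx)² = 1088.78 − 1011.24 = 77.54; nΣy² − (Σy)² = 3373.58 − 3364 = 9.58
r = 16.97 / √(77.54 × 9.58) = 16.97 / 27.2550 ≈ 0.6226

0.6226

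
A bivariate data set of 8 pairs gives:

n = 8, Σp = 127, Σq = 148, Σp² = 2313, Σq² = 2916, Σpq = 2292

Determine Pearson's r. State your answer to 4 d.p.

r = (nΣpq − ΣpΣq) / √[(nΣp² − (Σp)²)(nΣq² − (Σq)²)]
Numerator: 8×2292 − 127×148 = -460
Denominator: √[(18504 − 16129)(23328 − 21904)] = √[2375 × 1424] = 1839.0215
r = -460 / 1839.0215 ≈ -0.2501

-0.2501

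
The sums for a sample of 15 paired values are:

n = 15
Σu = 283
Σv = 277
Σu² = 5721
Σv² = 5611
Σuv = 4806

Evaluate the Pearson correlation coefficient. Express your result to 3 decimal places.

r = (nΣuv − ΣuΣv) / √[(nΣu² − (Σu)²)(nΣv² − (Σv)²)]
Numerator: 15×4806 − 283×277 = -6301
Denominator: √[(85815 − 80089)(84165 − 76729)] = √[5726 × 7436] = 6525.2231
r = -6301 / 6525.2231 ≈ -0.966

-0.966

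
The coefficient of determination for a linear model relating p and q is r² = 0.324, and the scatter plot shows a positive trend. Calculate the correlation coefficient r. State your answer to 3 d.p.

|r| = √0.324 = 0.569
The association is positive, so r = 0.569.

0.569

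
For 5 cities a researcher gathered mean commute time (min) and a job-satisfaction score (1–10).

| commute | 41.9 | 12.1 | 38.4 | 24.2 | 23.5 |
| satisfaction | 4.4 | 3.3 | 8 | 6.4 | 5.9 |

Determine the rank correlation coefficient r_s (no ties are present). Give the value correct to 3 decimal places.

Rank commute: 5, 1, 4, 3, 2
Rank satisfaction: 2, 1, 5, 4, 3
d = rank(commute) − rank(satisfaction): 3, 0, -1, -1, -1; Σd² = 12
ρ = 1 − 6Σd² / [n(n²−1)] = 1 − 6×12 / (5×24) = 1 − 72/120 ≈ 0.400

0.400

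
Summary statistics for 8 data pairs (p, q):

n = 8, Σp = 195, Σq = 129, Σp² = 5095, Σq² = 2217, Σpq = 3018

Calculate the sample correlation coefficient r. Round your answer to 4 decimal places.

-0.5842

r = (nΣpq − ΣpΣq) / √[(nΣp² − (Σp)²)(nΣq² − (Σq)²)]
Numerator: 8×3018 − 195×129 = -1011
Denominator: √[(40760 − 38025)(17736 − 16641)] = √[2735 × 1095] = 1730.5563
r = -1011 / 1730.5563 ≈ -0.5842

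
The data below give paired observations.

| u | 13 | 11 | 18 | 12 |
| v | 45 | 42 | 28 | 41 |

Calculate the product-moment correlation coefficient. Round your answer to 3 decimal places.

-0.897

n = 4, Σu = 54, Σv = 156, Σu² = 758, Σv² = 6254, Σuv = 2043
nΣuv − ΣuΣv = 8172 − 8424 = -252
nΣu² − (Σu)² = 3032 − 2916 = 116; nΣv² − (Σv)² = 25016 − 24336 = 680
r = -252 / √(116 × 680) = -252 / 280.8558 ≈ -0.897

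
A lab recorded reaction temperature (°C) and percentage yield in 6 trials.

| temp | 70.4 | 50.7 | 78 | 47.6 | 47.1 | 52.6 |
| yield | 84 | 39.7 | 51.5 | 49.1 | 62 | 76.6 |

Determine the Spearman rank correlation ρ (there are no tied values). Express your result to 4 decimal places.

Rank temp: 5, 3, 6, 2, 1, 4
Rank yield: 6, 1, 3, 2, 4, 5
d = rank(temp) − rank(yield): -1, 2, 3, 0, -3, -1; Σd² = 24
ρ = 1 − 6Σd² / [n(n²−1)] = 1 − 6×24 / (6×35) = 1 − 144/210 ≈ 0.3143

0.3143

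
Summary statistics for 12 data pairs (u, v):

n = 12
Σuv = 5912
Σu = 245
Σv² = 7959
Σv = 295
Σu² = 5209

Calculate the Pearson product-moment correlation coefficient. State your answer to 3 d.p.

-0.290

r = (nΣuv − ΣuΣv) / √[(nΣu² − (Σu)²)(nΣv² − (Σv)²)]
Numerator: 12×5912 − 245×295 = -1331
Denominator: √[(62508 − 60025)(95508 − 87025)] = √[2483 × 8483] = 4589.4759
r = -1331 / 4589.4759 ≈ -0.290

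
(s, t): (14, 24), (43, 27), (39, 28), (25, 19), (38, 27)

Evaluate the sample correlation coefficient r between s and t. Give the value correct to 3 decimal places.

0.650

n = 5, Σs = 159, Σt = 125, Σs² = 5635, Σt² = 3179, Σst = 4090
nΣst − ΣsΣt = 20450 − 19875 = 575
nΣs² − (Σs)² = 28175 − 25281 = 2894; nΣt² − (Σt)² = 15895 − 15625 = 270
r = 575 / √(2894 × 270) = 575 / 883.9570 ≈ 0.650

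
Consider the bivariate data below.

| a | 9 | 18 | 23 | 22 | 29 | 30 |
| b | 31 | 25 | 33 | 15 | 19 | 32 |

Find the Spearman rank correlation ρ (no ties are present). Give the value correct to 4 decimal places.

Rank a: 1, 2, 4, 3, 5, 6
Rank b: 4, 3, 6, 1, 2, 5
d = rank(a) − rank(b): -3, -1, -2, 2, 3, 1; Σd² = 28
ρ = 1 − 6Σd² / [n(n²−1)] = 1 − 6×28 / (6×35) = 1 − 168/210 ≈ 0.2000

0.2000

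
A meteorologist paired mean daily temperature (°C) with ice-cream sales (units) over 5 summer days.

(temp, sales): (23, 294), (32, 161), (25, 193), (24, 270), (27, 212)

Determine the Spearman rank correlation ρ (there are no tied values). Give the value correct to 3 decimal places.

-0.900

Rank temp: 1, 5, 3, 2, 4
Rank sales: 5, 1, 2, 4, 3
d = rank(temp) − rank(sales): -4, 4, 1, -2, 1; Σd² = 38
ρ = 1 − 6Σd² / [n(n²−1)] = 1 − 6×38 / (5×24) = 1 − 228/120 ≈ -0.900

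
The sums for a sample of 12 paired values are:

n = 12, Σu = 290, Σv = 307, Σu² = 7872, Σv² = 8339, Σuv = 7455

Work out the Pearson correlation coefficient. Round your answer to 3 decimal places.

r = (nΣuv − ΣuΣv) / √[(nΣu² − (Σu)²)(nΣv² − (Σv)²)]
Numerator: 12×7455 − 290×307 = 430
Denominator: √[(94464 − 84100)(100068 − 94249)] = √[10364 × 5819] = 7765.8300
r = 430 / 7765.8300 ≈ 0.055

0.055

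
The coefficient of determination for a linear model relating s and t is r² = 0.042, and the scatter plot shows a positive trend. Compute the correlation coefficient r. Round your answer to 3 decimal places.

|r| = √0.042 = 0.205
The association is positive, so r = 0.205.

0.205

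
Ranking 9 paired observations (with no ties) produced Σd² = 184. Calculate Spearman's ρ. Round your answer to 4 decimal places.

-0.5333

ρ = 1 − 6Σd² / [n(n²−1)] = 1 − 6×184 / (9×80)
  = 1 − 1104/720 = 1 − 1.53333 ≈ -0.5333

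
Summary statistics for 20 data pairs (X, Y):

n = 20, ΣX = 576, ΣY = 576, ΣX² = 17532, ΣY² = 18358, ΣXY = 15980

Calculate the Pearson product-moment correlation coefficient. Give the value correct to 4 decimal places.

r = (nΣXY − ΣXΣY) / √[(nΣX² − (ΣX)²)(nΣY² − (ΣY)²)]
Numerator: 20×15980 − 576×576 = -12176
Denominator: √[(350640 − 331776)(367160 − 331776)] = √[18864 × 35384] = 25835.7074
r = -12176 / 25835.7074 ≈ -0.4713

-0.4713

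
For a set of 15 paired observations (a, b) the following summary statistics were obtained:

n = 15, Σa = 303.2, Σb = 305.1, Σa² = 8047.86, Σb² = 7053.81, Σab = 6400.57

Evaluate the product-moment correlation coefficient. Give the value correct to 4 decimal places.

r = (nΣab − ΣaΣb) / √[(nΣa² − (Σa)²)(nΣb² − (Σb)²)]
Numerator: 15×6400.57 − 303.2×305.1 = 3502.23
Denominator: √[(120717.9 − 91930.24)(105807.15 − 93086.01)] = √[28787.66 × 12721.14] = 19136.6625
r = 3502.23 / 19136.6625 ≈ 0.1830

0.1830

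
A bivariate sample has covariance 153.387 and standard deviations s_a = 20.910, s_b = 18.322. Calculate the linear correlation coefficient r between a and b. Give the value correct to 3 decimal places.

0.400

r = Cov(a,b) / (s_a · s_b) = 153.387 / (20.910 × 18.322)
  = 153.387 / 383.1130 ≈ 0.400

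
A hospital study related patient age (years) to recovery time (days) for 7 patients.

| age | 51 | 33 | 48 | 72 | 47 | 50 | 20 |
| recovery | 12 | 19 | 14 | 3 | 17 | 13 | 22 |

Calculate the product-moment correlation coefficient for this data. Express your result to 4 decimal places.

n = 7, Σx = 321, Σy = 100, Σx² = 16287, Σy² = 1652, Σxy = 4016
nΣxy − ΣxΣy = 28112 − 32100 = -3988
nΣx² − (Σx)² = 114009 − 103041 = 10968; nΣy² − (Σy)² = 11564 − 10000 = 1564
r = -3988 / √(10968 × 1564) = -3988 / 4141.7330 ≈ -0.9629

-0.9629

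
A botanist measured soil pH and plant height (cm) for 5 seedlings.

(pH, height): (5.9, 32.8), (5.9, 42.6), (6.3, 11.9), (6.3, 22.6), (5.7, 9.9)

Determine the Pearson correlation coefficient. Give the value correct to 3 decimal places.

-0.172

n = 5, Σx = 30.1, Σy = 119.8, Σx² = 181.49, Σy² = 3640.98, Σxy = 718.64
nΣxy − ΣxΣy = 3593.2 − 3605.98 = -12.78
nΣx² − (Σx)² = 907.45 − 906.01 = 1.44; nΣy² − (Σy)² = 18204.9 − 14352.04 = 3852.86
r = -12.78 / √(1.44 × 3852.86) = -12.78 / 74.4857 ≈ -0.172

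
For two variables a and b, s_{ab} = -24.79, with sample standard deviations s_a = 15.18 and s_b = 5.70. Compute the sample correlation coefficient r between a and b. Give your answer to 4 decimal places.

r = Cov(a,b) / (s_a · s_b) = -24.79 / (15.18 × 5.70)
  = -24.79 / 86.5260 ≈ -0.2865

-0.2865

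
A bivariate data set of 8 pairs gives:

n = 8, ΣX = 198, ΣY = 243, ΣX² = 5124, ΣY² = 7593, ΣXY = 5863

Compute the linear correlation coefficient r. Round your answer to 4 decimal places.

-0.6951

r = (nΣXY − ΣXΣY) / √[(nΣX² − (ΣX)²)(nΣY² − (ΣY)²)]
Numerator: 8×5863 − 198×243 = -1210
Denominator: √[(40992 − 39204)(60744 − 59049)] = √[1788 × 1695] = 1740.8791
r = -1210 / 1740.8791 ≈ -0.6951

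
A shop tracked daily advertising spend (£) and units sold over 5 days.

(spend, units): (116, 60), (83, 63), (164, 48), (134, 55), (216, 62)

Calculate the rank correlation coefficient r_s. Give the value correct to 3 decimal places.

Rank spend: 2, 1, 4, 3, 5
Rank units: 3, 5, 1, 2, 4
d = rank(spend) − rank(units): -1, -4, 3, 1, 1; Σd² = 28
ρ = 1 − 6Σd² / [n(n²−1)] = 1 − 6×28 / (5×24) = 1 − 168/120 ≈ -0.400

-0.400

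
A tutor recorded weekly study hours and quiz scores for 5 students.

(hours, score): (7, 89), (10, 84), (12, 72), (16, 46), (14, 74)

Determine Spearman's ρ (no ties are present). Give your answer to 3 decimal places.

-0.900

Rank hours: 1, 2, 3, 5, 4
Rank score: 5, 4, 2, 1, 3
d = rank(hours) − rank(score): -4, -2, 1, 4, 1; Σd² = 38
ρ = 1 − 6Σd² / [n(n²−1)] = 1 − 6×38 / (5×24) = 1 − 228/120 ≈ -0.900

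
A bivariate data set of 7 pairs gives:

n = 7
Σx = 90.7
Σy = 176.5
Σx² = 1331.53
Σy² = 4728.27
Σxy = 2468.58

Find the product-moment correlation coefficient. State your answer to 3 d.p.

0.871

r = (nΣxy − ΣxΣy) / √[(nΣx² − (Σx)²)(nΣy² − (Σy)²)]
Numerator: 7×2468.58 − 90.7×176.5 = 1271.51
Denominator: √[(9320.71 − 8226.49)(33097.89 − 31152.25)] = √[1094.22 × 1945.64] = 1459.0950
r = 1271.51 / 1459.0950 ≈ 0.871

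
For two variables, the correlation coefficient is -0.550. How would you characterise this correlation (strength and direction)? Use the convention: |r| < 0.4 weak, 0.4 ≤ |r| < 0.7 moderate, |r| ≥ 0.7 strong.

moderate negative

r = -0.550 < 0 so the relationship is negative.
|r| = 0.550, which falls in the moderate range.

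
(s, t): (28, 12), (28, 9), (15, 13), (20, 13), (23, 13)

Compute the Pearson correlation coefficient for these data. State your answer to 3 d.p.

n = 5, Σs = 114, Σt = 60, Σs² = 2722, Σt² = 732, Σst = 1342
nΣst − ΣsΣt = 6710 − 6840 = -130
nΣs² − (Σs)² = 13610 − 12996 = 614; nΣt² − (Σt)² = 3660 − 3600 = 60
r = -130 / √(614 × 60) = -130 / 191.9375 ≈ -0.677

-0.677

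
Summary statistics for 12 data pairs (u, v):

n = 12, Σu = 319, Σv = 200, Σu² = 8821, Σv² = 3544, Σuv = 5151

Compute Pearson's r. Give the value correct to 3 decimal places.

-0.618

r = (nΣuv − ΣuΣv) / √[(nΣu² − (Σu)²)(nΣv² − (Σv)²)]
Numerator: 12×5151 − 319×200 = -1988
Denominator: √[(105852 − 101761)(42528 − 40000)] = √[4091 × 2528] = 3215.9055
r = -1988 / 3215.9055 ≈ -0.618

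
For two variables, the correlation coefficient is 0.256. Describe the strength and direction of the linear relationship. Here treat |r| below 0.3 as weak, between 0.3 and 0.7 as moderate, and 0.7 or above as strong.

r = 0.256 > 0 so the relationship is positive.
|r| = 0.256, which falls in the weak range.

weak positive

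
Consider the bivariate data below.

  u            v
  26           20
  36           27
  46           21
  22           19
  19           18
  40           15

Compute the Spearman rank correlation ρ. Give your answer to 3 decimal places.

Rank u: 3, 4, 6, 2, 1, 5
Rank v: 4, 6, 5, 3, 2, 1
d = rank(u) − rank(v): -1, -2, 1, -1, -1, 4; Σd² = 24
ρ = 1 − 6Σd² / [n(n²−1)] = 1 − 6×24 / (6×35) = 1 − 144/210 ≈ 0.314

0.314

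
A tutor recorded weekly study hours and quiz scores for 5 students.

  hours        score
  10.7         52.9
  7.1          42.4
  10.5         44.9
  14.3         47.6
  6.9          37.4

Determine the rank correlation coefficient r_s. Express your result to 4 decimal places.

Rank hours: 4, 2, 3, 5, 1
Rank score: 5, 2, 3, 4, 1
d = rank(hours) − rank(score): -1, 0, 0, 1, 0; Σd² = 2
ρ = 1 − 6Σd² / [n(n²−1)] = 1 − 6×2 / (5×24) = 1 − 12/120 ≈ 0.9000

0.9000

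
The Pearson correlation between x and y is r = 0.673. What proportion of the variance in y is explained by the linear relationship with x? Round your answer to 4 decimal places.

r² = (0.673)² = 0.4529

0.4529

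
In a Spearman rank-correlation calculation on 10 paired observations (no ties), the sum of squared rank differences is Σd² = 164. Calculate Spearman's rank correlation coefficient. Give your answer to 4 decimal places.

ρ = 1 − 6Σd² / [n(n²−1)] = 1 − 6×164 / (10×99)
  = 1 − 984/990 = 1 − 0.99394 ≈ 0.0061

0.0061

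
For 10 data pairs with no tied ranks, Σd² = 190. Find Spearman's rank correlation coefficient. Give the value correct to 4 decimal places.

-0.1515

ρ = 1 − 6Σd² / [n(n²−1)] = 1 − 6×190 / (10×99)
  = 1 − 1140/990 = 1 − 1.15152 ≈ -0.1515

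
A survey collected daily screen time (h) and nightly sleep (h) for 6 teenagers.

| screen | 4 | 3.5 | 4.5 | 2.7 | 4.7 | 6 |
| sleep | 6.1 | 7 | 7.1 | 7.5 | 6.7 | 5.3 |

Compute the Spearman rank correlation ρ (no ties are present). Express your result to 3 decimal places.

-0.714

Rank screen: 3, 2, 4, 1, 5, 6
Rank sleep: 2, 4, 5, 6, 3, 1
d = rank(screen) − rank(sleep): 1, -2, -1, -5, 2, 5; Σd² = 60
ρ = 1 − 6Σd² / [n(n²−1)] = 1 − 6×60 / (6×35) = 1 − 360/210 ≈ -0.714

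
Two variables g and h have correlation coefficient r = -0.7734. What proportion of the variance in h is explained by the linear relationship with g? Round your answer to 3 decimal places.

0.598

r² = (-0.7734)² = 0.598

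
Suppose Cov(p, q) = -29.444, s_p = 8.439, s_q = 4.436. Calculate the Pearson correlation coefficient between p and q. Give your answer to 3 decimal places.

-0.787

r = Cov(p,q) / (s_p · s_q) = -29.444 / (8.439 × 4.436)
  = -29.444 / 37.4354 ≈ -0.787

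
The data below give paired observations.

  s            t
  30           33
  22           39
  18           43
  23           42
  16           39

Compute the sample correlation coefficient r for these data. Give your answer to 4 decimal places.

-0.7215

n = 5, Σs = 109, Σt = 196, Σs² = 2493, Σt² = 7744, Σst = 4212
nΣst − ΣsΣt = 21060 − 21364 = -304
nΣs² − (Σs)² = 12465 − 11881 = 584; nΣt² − (Σt)² = 38720 − 38416 = 304
r = -304 / √(584 × 304) = -304 / 421.3502 ≈ -0.7215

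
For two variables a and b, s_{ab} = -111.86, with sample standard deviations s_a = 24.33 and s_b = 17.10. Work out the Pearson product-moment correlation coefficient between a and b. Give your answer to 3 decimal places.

-0.269

r = Cov(a,b) / (s_a · s_b) = -111.86 / (24.33 × 17.10)
  = -111.86 / 416.0430 ≈ -0.269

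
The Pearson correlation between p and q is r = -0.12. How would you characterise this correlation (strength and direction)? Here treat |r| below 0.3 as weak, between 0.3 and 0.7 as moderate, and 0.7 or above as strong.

r = -0.12 < 0 so the relationship is negative.
|r| = 0.12, which falls in the weak range.

weak negative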